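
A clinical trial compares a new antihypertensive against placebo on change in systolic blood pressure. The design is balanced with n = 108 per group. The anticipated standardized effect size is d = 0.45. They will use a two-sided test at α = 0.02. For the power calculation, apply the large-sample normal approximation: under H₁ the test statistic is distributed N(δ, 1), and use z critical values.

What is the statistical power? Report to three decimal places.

Power ≈ 0.837

Noncentrality parameter: δ = d·√(n/2) = 0.45 × √(108/2) = 3.3068
Critical value for a two-sided test at α = 0.02: z_{α/2} = 2.326.
Power = Φ(δ − 2.326) + Φ(−δ − 2.326) = Φ(0.980) + Φ(-5.633) = 0.8366 + 0.0000 = 0.8366.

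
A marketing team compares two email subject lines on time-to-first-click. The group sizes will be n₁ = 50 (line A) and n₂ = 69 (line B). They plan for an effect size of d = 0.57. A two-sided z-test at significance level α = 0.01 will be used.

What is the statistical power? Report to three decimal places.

Power ≈ 0.689

Noncentrality parameter: λ = d / √(1/n₁ + 1/n₂) = 0.57 / √(1/50 + 1/69) = 3.0691
Critical value for a two-sided test at α = 0.01: z_{α/2} = 2.576.
Power = Φ(λ − 2.576) + Φ(−λ − 2.576) = Φ(0.493) + Φ(-5.645) = 0.6891 + 0.0000 = 0.6891.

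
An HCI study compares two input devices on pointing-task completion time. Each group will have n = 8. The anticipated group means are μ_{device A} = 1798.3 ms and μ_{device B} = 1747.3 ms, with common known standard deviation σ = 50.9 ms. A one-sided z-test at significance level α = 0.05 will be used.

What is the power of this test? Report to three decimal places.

Power ≈ 0.640

Standardized effect: d = |μ_{device A} − μ_{device B}| / σ = |1798.3 − 1747.3| / 50.9 = 1.0020
Noncentrality parameter: δ = d·√(n/2) = 1.0020 × √(8/2) = 2.0039
One-sided α = 0.05 → critical value z_{0.05} = 1.645.
Power = Φ(δ − 1.645) = Φ(0.359) = 0.6402.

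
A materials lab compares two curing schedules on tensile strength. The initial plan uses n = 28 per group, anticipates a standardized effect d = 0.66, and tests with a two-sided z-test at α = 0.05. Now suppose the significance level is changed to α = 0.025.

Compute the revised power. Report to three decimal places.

Power ≈ 0.590

δ = d·√(n/2) = 0.66 × √(28/2) = 2.4695 (unchanged). New critical value: z_{0.0125} = 2.241.
Revised power = Φ(δ − 2.241) + Φ(−δ − 2.241) = Φ(0.228) + Φ(-4.711) = 0.5902 + 0.0000 = 0.5902.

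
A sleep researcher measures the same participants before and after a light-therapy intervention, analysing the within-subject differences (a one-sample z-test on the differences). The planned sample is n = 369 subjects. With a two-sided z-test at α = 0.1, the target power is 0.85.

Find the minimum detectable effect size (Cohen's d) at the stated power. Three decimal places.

d ≈ 0.140

Required noncentrality: δ = z_{0.05} + z_{0.15} = 1.645 + 1.036 = 2.681.
(The second rejection-region term Φ(−δ − z_{α/2}) is negligible and dropped.)
δ = d·√n ⇒ d = δ/√n = 2.681/√369 = 0.1396.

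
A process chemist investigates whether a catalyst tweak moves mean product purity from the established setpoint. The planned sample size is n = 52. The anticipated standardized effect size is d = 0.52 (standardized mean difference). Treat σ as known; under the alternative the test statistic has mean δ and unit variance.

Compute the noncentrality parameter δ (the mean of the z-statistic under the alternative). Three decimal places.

δ = d·√n = 0.52 × √52 = 3.7498

δ ≈ 3.750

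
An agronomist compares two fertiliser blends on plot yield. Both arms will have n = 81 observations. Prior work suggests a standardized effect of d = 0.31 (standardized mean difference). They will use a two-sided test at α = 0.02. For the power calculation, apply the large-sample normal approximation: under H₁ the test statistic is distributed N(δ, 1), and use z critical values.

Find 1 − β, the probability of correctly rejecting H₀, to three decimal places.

Power ≈ 0.362

Noncentrality parameter: δ = d·√(n/2) = 0.31 × √(81/2) = 1.9728
Two-sided α = 0.02 → critical value z_{0.01} = 2.326.
Power = Φ(δ − 2.326) + Φ(−δ − 2.326) = Φ(-0.354) + Φ(-4.299) = 0.3618 + 0.0000 = 0.3619.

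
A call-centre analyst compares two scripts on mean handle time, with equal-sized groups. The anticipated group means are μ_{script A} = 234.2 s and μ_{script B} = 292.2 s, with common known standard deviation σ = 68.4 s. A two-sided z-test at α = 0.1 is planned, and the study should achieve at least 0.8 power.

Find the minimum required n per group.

n = 18 per group

Standardized effect: d = |μ_{script A} − μ_{script B}| / σ = |234.2 − 292.2| / 68.4 = 0.8480
For power 0.8 need Φ(δ − z_{0.05}) = 0.8, so δ = z_{0.05} + z_{0.20} = 1.645 + 0.842 = 2.486.
(For δ > 0 the lower-tail rejection region contributes negligibly to power, so the one-term inversion is standard.)
δ = d·√(n/2) ⇒ n = 2(δ/d)² = 2 × (2.486 / 0.8480)² = 17.20.
Rounding up, n = 18 per group.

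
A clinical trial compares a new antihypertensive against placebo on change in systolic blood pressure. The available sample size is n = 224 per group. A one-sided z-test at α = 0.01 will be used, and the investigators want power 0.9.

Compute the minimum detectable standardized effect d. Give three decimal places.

Required noncentrality: δ = z_{0.01} + z_{0.10} = 2.326 + 1.282 = 3.608.
δ = d·√(n/2) ⇒ d = δ/√(n/2) = 3.608/√(224/2) = 0.3409.

d ≈ 0.341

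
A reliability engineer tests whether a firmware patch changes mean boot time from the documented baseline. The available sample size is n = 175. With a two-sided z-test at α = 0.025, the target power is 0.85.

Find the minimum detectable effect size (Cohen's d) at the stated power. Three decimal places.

Need Φ(δ − 2.241) = 0.85, so δ = 2.241 + 1.036 = 3.278.
(Lower-tail contribution to power is negligible for δ > 0.)
δ = d·√n ⇒ d = δ/√n = 3.278/√175 = 0.2478.

d ≈ 0.248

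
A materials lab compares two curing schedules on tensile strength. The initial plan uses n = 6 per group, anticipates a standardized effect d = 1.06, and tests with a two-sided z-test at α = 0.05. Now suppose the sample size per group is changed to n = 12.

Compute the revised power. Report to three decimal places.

With n = 12 per group: δ = d·√(n/2) = 1.06 × √(12/2) = 2.5965. Critical value z_{0.025} = 1.960.
Revised power = Φ(δ − 1.960) + Φ(−δ − 1.960) = Φ(0.636) + Φ(-4.556) = 0.7378 + 0.0000 = 0.7378.

Power ≈ 0.738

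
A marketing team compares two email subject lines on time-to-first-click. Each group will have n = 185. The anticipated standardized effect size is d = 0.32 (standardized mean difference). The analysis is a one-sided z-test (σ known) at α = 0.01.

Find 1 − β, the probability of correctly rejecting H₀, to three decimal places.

Noncentrality parameter: δ = d·√(n/2) = 0.32 × √(185/2) = 3.0777
Critical value for a one-sided test at α = 0.01: z_α = 2.326.
Power = Φ(δ − 2.326) = Φ(0.751) = 0.7738.

Power ≈ 0.774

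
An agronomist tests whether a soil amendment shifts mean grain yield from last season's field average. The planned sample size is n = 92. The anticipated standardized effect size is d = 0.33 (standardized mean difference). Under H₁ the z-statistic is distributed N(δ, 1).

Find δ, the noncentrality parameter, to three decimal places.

δ ≈ 3.165

δ = d·√n = 0.33 × √92 = 3.1652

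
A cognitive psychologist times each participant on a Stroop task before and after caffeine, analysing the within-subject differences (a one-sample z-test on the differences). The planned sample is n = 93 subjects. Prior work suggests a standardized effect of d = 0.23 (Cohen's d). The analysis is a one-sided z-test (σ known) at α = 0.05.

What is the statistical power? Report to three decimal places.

Noncentrality parameter: δ = d·√n = 0.23 × √93 = 2.2180
Critical value for a one-sided test at α = 0.05: z_α = 1.645.
Power = P(Z > 1.645 − δ) = Φ(0.573) = 0.7167.

Power ≈ 0.717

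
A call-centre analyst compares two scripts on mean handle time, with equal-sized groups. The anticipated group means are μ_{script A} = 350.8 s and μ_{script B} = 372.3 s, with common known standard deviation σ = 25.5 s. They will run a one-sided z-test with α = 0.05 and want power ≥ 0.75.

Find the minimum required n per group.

Standardized effect: d = |μ_{script A} − μ_{script B}| / σ = |350.8 − 372.3| / 25.5 = 0.8431
Set Φ(δ − 1.645) = 0.75; then δ − 1.645 = Φ⁻¹(0.75) = 0.674, giving δ = 2.319.
δ = d·√(n/2) ⇒ n = 2(δ/d)² = 2 × (2.319 / 0.8431)² = 15.13.
Round up to the next whole unit.

n = 16 per group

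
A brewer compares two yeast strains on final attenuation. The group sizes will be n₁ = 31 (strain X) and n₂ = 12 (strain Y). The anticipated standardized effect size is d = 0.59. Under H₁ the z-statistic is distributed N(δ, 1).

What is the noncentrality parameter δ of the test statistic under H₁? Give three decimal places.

δ ≈ 1.735

δ = d / √(1/n₁ + 1/n₂) = 0.59 / √(1/31 + 1/12) = 1.7354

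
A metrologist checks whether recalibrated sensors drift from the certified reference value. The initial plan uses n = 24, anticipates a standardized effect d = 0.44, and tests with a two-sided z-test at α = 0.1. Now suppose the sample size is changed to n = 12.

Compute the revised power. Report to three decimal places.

Power ≈ 0.453

With n = 12: δ = d·√n = 0.44 × √12 = 1.5242. Critical value z_{0.05} = 1.645.
Revised power = Φ(δ − 1.645) + Φ(−δ − 1.645) = Φ(-0.121) + Φ(-3.169) = 0.4520 + 0.0008 = 0.4527.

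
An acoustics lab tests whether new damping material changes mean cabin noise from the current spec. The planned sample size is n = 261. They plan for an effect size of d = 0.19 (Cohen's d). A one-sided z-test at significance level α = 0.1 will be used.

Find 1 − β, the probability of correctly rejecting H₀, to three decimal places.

Power ≈ 0.963

Noncentrality parameter: δ = d·√n = 0.19 × √261 = 3.0695
One-sided α = 0.1 → critical value z_{0.1} = 1.282.
Power = P(Z > 1.282 − δ) = Φ(1.788) = 0.9631.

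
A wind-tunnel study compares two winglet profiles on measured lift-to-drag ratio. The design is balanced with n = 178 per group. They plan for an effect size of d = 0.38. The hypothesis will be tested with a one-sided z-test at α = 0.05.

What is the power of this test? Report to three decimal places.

Power ≈ 0.974

Noncentrality parameter: δ = d·√(n/2) = 0.38 × √(178/2) = 3.5849
One-sided α = 0.05 → critical value z_{0.05} = 1.645.
Power = Φ(δ − 1.645) = Φ(1.940) = 0.9738.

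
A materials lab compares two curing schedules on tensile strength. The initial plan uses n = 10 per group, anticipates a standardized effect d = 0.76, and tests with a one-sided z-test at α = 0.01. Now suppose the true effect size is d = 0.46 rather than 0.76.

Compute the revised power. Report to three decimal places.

Power ≈ 0.097

With d = 0.46: δ = d·√(n/2) = 0.46 × √(10/2) = 1.0286. Critical value z_{0.01} = 2.326.
Revised power = Φ(δ − 2.326) = Φ(-1.298) = 0.0972.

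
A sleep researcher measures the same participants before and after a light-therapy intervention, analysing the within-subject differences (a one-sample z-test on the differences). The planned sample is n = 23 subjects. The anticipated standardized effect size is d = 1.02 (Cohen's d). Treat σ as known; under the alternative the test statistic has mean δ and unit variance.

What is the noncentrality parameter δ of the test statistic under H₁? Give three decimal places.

The noncentrality parameter scales effect size by the design's sample-size factor: δ = d·√n = 1.02 × √23 = 4.8917

δ ≈ 4.892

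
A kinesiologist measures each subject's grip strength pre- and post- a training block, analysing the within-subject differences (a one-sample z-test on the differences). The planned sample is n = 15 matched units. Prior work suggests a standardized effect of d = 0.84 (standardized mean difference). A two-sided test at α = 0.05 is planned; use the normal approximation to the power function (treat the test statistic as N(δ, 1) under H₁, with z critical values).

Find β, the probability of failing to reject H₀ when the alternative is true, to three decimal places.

β ≈ 0.098

Noncentrality parameter: δ = d·√n = 0.84 × √15 = 3.2533
Two-sided α = 0.05 → critical value z_{0.025} = 1.960.
Power = Φ(δ − 1.960) + Φ(−δ − 1.960) = Φ(1.293) + Φ(-5.213) = 0.9021 + 0.0000 = 0.9021.
Type II error: β = 1 − power = 1 − 0.9021 = 0.0979.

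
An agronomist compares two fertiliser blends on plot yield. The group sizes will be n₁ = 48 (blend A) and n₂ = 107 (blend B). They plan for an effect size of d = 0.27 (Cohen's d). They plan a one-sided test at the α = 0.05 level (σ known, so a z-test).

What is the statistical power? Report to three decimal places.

Noncentrality parameter: δ = d / √(1/n₁ + 1/n₂) = 0.27 / √(1/48 + 1/107) = 1.5542
Critical value for a one-sided test at α = 0.05: z_α = 1.645.
Power = Φ(δ − 1.645) = Φ(-0.091) = 0.4639.

Power ≈ 0.464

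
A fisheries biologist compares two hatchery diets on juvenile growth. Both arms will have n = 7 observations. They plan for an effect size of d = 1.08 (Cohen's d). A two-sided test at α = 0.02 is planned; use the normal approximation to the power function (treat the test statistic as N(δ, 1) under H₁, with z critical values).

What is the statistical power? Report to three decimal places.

Noncentrality parameter: δ = d·√(n/2) = 1.08 × √(7/2) = 2.0205
Critical value for a two-sided test at α = 0.02: z_{α/2} = 2.326.
Power = Φ(δ − 2.326) + Φ(−δ − 2.326) = Φ(-0.306) + Φ(-4.347) = 0.3799 + 0.0000 = 0.3799.

Power ≈ 0.380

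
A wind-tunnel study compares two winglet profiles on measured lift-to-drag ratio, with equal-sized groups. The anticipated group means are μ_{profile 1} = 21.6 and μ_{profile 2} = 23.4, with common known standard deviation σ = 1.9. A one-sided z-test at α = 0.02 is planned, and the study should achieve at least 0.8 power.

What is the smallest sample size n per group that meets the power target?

n = 19 per group

Standardized effect: d = |μ_{profile 1} − μ_{profile 2}| / σ = |21.6 − 23.4| / 1.9 = 0.9474
Set Φ(δ − 2.054) = 0.8; then δ − 2.054 = Φ⁻¹(0.8) = 0.842, giving δ = 2.895.
δ = d·√(n/2) ⇒ n = 2(δ/d)² = 2 × (2.895 / 0.9474)² = 18.68.
Round up to the next whole unit.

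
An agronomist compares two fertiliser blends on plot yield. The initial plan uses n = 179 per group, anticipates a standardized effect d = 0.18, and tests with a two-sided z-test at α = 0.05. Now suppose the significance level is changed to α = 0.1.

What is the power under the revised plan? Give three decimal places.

Power ≈ 0.524

δ = d·√(n/2) = 0.18 × √(179/2) = 1.7029 (unchanged). New critical value: z_{0.05} = 1.645.
Revised power = Φ(δ − 1.645) + Φ(−δ − 1.645) = Φ(0.058) + Φ(-3.348) = 0.5231 + 0.0004 = 0.5235.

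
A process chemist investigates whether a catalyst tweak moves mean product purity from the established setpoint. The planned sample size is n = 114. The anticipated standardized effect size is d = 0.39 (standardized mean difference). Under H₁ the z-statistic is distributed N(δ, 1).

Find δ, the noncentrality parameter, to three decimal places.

The noncentrality parameter scales effect size by the design's sample-size factor: δ = d·√n = 0.39 × √114 = 4.1641

δ ≈ 4.164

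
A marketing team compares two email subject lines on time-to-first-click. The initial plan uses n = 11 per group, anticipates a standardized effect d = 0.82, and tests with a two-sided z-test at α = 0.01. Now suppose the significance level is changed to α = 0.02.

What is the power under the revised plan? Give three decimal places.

δ = d·√(n/2) = 0.82 × √(11/2) = 1.9231 (unchanged). New critical value: z_{0.01} = 2.326.
Revised power = Φ(δ − 2.326) + Φ(−δ − 2.326) = Φ(-0.403) + Φ(-4.249) = 0.3434 + 0.0000 = 0.3434.

Power ≈ 0.343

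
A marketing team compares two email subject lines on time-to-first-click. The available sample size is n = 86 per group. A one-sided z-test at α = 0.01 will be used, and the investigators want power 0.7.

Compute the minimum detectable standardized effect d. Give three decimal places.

Required noncentrality: δ = z_{0.01} + z_{0.30} = 2.326 + 0.524 = 2.851.
δ = d·√(n/2) ⇒ d = δ/√(n/2) = 2.851/√(86/2) = 0.4347.

d ≈ 0.435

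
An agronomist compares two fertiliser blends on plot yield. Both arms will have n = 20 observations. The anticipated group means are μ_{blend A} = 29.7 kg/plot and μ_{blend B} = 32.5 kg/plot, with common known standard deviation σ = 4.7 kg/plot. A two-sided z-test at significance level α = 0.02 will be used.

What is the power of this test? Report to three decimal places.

Standardized effect: d = |μ_{blend A} − μ_{blend B}| / σ = |29.7 − 32.5| / 4.7 = 0.5957
Noncentrality parameter: δ = d·√(n/2) = 0.5957 × √(20/2) = 1.8839
Two-sided α = 0.02 → critical value z_{0.01} = 2.326.
Power = Φ(δ − 2.326) + Φ(−δ − 2.326) = Φ(-0.442) + Φ(-4.210) = 0.3291 + 0.0000 = 0.3291.

Power ≈ 0.329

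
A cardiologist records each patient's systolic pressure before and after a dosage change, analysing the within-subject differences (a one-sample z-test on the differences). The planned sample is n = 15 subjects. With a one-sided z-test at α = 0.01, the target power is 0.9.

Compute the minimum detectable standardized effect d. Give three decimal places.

Required noncentrality: δ = z_{0.01} + z_{0.10} = 2.326 + 1.282 = 3.608.
δ = d·√n ⇒ d = δ/√n = 3.608/√15 = 0.9316.

d ≈ 0.932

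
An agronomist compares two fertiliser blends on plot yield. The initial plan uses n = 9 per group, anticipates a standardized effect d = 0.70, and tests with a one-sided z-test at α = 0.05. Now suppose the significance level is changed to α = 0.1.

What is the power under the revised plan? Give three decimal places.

δ = d·√(n/2) = 0.70 × √(9/2) = 1.4849 (unchanged). New critical value: z_{0.1} = 1.282.
Revised power = P(Z > 1.282 − δ) = Φ(0.203) = 0.5806.

Power ≈ 0.581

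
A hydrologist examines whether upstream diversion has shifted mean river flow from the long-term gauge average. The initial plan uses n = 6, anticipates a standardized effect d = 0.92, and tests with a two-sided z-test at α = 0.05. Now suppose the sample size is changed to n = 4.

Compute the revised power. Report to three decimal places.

Power ≈ 0.452

With n = 4: δ = d·√n = 0.92 × √4 = 1.8400. Critical value z_{0.025} = 1.960.
Revised power = Φ(δ − 1.960) + Φ(−δ − 1.960) = Φ(-0.120) + Φ(-3.800) = 0.4523 + 0.0001 = 0.4523.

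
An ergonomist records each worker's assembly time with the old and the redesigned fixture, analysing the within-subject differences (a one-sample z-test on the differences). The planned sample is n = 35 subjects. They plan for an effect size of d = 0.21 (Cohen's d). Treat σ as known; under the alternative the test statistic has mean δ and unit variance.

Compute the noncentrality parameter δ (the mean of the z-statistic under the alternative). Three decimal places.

δ ≈ 1.242

The noncentrality parameter scales effect size by the design's sample-size factor: δ = d·√n = 0.21 × √35 = 1.2424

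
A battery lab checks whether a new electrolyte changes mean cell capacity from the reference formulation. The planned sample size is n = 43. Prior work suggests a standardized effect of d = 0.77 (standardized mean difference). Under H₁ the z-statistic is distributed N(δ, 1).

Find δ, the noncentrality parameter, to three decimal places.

δ ≈ 5.049

The noncentrality parameter scales effect size by the design's sample-size factor: δ = d·√n = 0.77 × √43 = 5.0492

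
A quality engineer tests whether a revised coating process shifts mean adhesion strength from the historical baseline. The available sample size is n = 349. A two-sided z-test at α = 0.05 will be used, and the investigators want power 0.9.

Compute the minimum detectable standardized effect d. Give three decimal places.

d ≈ 0.174

Required noncentrality: δ = z_{0.025} + z_{0.10} = 1.960 + 1.282 = 3.242.
(The second rejection-region term Φ(−δ − z_{α/2}) is negligible and dropped.)
δ = d·√n ⇒ d = δ/√n = 3.242/√349 = 0.1735.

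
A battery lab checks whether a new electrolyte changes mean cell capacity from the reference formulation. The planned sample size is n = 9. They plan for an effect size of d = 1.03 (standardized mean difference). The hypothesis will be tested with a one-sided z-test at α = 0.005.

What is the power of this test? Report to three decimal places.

Power ≈ 0.696

Noncentrality parameter: δ = d·√n = 1.03 × √9 = 3.0900
One-sided α = 0.005 → critical value z_{0.005} = 2.576.
Power = Φ(δ − 2.576) = Φ(0.514) = 0.6964.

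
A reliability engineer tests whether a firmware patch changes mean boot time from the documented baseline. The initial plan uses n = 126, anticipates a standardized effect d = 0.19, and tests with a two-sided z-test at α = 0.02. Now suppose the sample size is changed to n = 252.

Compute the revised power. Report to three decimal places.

Power ≈ 0.755

With n = 252: δ = d·√n = 0.19 × √252 = 3.0162. Critical value z_{0.01} = 2.326.
Revised power = Φ(δ − 2.326) + Φ(−δ − 2.326) = Φ(0.690) + Φ(-5.343) = 0.7548 + 0.0000 = 0.7548.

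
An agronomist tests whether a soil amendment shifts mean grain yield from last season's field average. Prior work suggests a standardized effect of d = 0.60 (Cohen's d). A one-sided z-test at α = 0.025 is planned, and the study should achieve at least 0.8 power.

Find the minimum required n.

n = 22

Set Φ(δ − 1.960) = 0.8; then δ − 1.960 = Φ⁻¹(0.8) = 0.842, giving δ = 2.802.
δ = d·√n ⇒ n = (δ/d)² = (2.802 / 0.60)² = 21.80.
Round up to the next whole unit.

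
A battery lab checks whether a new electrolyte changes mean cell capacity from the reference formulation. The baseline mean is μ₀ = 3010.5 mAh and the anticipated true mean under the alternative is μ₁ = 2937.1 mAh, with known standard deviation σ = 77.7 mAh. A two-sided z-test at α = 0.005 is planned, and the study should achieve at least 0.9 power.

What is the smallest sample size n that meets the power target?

Standardized effect: d = |μ₁ − μ₀| / σ = |2937.1 − 3010.5| / 77.7 = 0.9447
For power 0.9 need Φ(δ − z_{0.0025}) = 0.9, so δ = z_{0.0025} + z_{0.10} = 2.807 + 1.282 = 4.089.
(Ignoring the negligible lower-tail rejection probability gives the usual closed-form inversion.)
δ = d·√n ⇒ n = (δ/d)² = (4.089 / 0.9447)² = 18.73.
Rounding up, n = 19.

n = 19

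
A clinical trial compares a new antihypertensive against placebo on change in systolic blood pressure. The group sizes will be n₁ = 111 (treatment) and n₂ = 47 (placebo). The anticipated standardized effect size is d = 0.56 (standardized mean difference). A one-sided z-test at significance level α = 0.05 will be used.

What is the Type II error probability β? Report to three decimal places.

Noncentrality parameter: δ = d / √(1/n₁ + 1/n₂) = 0.56 / √(1/111 + 1/47) = 3.2179
Critical value for a one-sided test at α = 0.05: z_α = 1.645.
Power = P(Z > 1.645 − δ) = Φ(1.573) = 0.9421.
Type II error: β = 1 − power = 1 − 0.9421 = 0.0579.

β ≈ 0.058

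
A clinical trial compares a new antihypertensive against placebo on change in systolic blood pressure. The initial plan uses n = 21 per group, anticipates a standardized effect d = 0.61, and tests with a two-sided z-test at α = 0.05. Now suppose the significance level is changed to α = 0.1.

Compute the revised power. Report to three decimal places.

δ = d·√(n/2) = 0.61 × √(21/2) = 1.9766 (unchanged). New critical value: z_{0.05} = 1.645.
Revised power = Φ(δ − 1.645) + Φ(−δ − 1.645) = Φ(0.332) + Φ(-3.621) = 0.6300 + 0.0001 = 0.6301.

Power ≈ 0.630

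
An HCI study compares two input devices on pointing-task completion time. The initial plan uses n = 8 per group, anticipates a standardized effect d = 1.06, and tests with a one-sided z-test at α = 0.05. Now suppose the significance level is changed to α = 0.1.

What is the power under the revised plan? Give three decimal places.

Power ≈ 0.799

δ = d·√(n/2) = 1.06 × √(8/2) = 2.1200 (unchanged). New critical value: z_{0.1} = 1.282.
Revised power = Φ(δ − 1.282) = Φ(0.838) = 0.7991.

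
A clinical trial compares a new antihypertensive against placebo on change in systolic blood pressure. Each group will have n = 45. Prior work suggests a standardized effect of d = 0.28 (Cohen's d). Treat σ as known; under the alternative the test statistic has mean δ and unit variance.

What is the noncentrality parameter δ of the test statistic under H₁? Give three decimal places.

δ = d·√(n/2) = 0.28 × √(45/2) = 1.3282

δ ≈ 1.328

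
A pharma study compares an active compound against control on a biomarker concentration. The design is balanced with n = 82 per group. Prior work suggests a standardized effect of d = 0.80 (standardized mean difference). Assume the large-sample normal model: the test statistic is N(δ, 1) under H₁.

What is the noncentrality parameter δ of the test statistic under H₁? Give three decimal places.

δ ≈ 5.122

The noncentrality parameter scales effect size by the design's sample-size factor: δ = d·√(n/2) = 0.80 × √(82/2) = 5.1225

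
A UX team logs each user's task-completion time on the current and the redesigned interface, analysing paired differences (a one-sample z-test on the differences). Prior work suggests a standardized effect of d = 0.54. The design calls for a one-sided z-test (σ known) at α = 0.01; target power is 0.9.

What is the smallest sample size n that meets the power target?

n = 45

For power 0.9 need Φ(δ − z_{0.01}) = 0.9, so δ = z_{0.01} + z_{0.10} = 2.326 + 1.282 = 3.608.
δ = d·√n ⇒ n = (δ/d)² = (3.608 / 0.54)² = 44.64.
Round up to the next whole unit.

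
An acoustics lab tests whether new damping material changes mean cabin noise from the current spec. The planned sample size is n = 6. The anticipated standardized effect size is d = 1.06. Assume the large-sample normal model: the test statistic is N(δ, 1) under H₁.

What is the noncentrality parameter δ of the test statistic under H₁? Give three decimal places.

δ ≈ 2.596

δ = d·√n = 1.06 × √6 = 2.5965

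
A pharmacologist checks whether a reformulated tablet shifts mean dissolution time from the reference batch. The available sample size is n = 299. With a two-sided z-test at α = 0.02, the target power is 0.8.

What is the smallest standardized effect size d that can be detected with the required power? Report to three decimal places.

Need Φ(δ − 2.326) = 0.8, so δ = 2.326 + 0.842 = 3.168.
(Lower-tail contribution to power is negligible for δ > 0.)
δ = d·√n ⇒ d = δ/√n = 3.168/√299 = 0.1832.

d ≈ 0.183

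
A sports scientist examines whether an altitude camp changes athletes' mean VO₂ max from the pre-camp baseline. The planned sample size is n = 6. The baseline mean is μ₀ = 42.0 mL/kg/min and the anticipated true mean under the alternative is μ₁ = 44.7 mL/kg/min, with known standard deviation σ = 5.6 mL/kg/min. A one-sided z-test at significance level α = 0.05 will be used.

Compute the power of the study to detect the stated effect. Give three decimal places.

Standardized effect: d = |μ₁ − μ₀| / σ = |44.7 − 42.0| / 5.6 = 0.4821
Noncentrality parameter: δ = d·√n = 0.4821 × √6 = 1.1810
One-sided α = 0.05 → critical value z_{0.05} = 1.645.
Power = Φ(δ − 1.645) = Φ(-0.464) = 0.3214.

Power ≈ 0.321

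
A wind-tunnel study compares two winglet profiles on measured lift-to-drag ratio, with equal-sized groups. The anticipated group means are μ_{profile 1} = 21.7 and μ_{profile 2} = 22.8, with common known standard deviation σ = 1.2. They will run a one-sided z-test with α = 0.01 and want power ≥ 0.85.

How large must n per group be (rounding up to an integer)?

n = 27 per group

Standardized effect: d = |μ_{profile 1} − μ_{profile 2}| / σ = |21.7 − 22.8| / 1.2 = 0.9167
For power 0.85 need Φ(δ − z_{0.01}) = 0.85, so δ = z_{0.01} + z_{0.15} = 2.326 + 1.036 = 3.363.
δ = d·√(n/2) ⇒ n = 2(δ/d)² = 2 × (3.363 / 0.9167)² = 26.92.
Rounding up, n = 27 per group.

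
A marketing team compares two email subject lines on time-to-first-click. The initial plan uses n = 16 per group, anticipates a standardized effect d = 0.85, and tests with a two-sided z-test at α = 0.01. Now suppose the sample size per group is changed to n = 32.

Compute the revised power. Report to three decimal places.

Power ≈ 0.795

With n = 32 per group: δ = d·√(n/2) = 0.85 × √(32/2) = 3.4000. Critical value z_{0.005} = 2.576.
Revised power = Φ(δ − 2.576) + Φ(−δ − 2.576) = Φ(0.824) + Φ(-5.976) = 0.7951 + 0.0000 = 0.7951.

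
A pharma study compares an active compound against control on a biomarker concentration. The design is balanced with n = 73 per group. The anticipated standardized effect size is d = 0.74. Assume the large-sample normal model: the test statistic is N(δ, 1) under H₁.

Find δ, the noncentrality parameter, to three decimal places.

δ ≈ 4.471

δ = d·√(n/2) = 0.74 × √(73/2) = 4.4707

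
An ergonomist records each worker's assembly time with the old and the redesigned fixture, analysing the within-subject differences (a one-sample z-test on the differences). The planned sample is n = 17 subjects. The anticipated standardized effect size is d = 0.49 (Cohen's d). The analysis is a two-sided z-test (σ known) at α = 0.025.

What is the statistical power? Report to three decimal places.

Power ≈ 0.413

Noncentrality parameter: δ = d·√n = 0.49 × √17 = 2.0203
Critical value for a two-sided test at α = 0.025: z_{α/2} = 2.241.
Power = Φ(δ − 2.241) + Φ(−δ − 2.241) = Φ(-0.221) + Φ(-4.262) = 0.4125 + 0.0000 = 0.4125.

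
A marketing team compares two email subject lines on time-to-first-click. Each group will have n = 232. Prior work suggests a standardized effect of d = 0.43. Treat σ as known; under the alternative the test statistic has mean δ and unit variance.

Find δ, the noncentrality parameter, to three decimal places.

δ = d·√(n/2) = 0.43 × √(232/2) = 4.6312

δ ≈ 4.631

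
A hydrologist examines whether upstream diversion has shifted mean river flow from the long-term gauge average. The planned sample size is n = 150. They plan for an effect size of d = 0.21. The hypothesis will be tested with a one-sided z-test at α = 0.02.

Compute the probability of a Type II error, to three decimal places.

Noncentrality parameter: δ = d·√n = 0.21 × √150 = 2.5720
One-sided α = 0.02 → critical value z_{0.02} = 2.054.
Power = Φ(δ − 2.054) = Φ(0.518) = 0.6978.
Type II error: β = 1 − power = 1 − 0.6978 = 0.3022.

β ≈ 0.302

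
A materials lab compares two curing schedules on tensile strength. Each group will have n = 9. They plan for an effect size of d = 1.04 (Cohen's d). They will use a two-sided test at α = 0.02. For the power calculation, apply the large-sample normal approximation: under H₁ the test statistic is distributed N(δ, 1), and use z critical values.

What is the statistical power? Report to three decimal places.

Power ≈ 0.452

Noncentrality parameter: δ = d·√(n/2) = 1.04 × √(9/2) = 2.2062
Two-sided α = 0.02 → critical value z_{0.01} = 2.326.
Power = Φ(δ − 2.326) + Φ(−δ − 2.326) = Φ(-0.120) + Φ(-4.533) = 0.4522 + 0.0000 = 0.4522.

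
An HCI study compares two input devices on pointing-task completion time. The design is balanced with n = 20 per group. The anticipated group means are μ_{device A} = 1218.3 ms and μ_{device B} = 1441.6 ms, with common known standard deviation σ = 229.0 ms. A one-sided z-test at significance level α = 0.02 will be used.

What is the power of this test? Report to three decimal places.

Standardized effect: d = |μ_{device A} − μ_{device B}| / σ = |1218.3 − 1441.6| / 229.0 = 0.9751
Noncentrality parameter: δ = d·√(n/2) = 0.9751 × √(20/2) = 3.0836
Critical value for a one-sided test at α = 0.02: z_α = 2.054.
Power = P(Z > 2.054 − δ) = Φ(1.030) = 0.8485.

Power ≈ 0.848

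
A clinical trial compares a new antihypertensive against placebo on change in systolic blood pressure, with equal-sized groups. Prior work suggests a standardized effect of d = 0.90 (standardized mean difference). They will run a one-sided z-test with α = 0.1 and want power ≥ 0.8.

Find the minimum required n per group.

Set Φ(δ − 1.282) = 0.8; then δ − 1.282 = Φ⁻¹(0.8) = 0.842, giving δ = 2.123.
δ = d·√(n/2) ⇒ n = 2(δ/d)² = 2 × (2.123 / 0.90)² = 11.13.
Round up to the next whole unit.

n = 12 per group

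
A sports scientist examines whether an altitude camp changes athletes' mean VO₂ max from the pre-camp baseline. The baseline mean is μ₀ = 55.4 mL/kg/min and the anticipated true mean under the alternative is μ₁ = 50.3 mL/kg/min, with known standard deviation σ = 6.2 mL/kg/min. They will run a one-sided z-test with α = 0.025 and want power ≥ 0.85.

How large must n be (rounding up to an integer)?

Standardized effect: d = |μ₁ − μ₀| / σ = |50.3 − 55.4| / 6.2 = 0.8226
For power 0.85 need Φ(δ − z_{0.025}) = 0.85, so δ = z_{0.025} + z_{0.15} = 1.960 + 1.036 = 2.996.
δ = d·√n ⇒ n = (δ/d)² = (2.996 / 0.8226)² = 13.27.
Round up to the next whole unit.

n = 14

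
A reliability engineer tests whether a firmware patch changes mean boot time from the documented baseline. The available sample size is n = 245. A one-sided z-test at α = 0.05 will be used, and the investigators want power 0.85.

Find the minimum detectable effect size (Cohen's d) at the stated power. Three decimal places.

Need Φ(δ − 1.645) = 0.85, so δ = 1.645 + 1.036 = 2.681.
δ = d·√n ⇒ d = δ/√n = 2.681/√245 = 0.1713.

d ≈ 0.171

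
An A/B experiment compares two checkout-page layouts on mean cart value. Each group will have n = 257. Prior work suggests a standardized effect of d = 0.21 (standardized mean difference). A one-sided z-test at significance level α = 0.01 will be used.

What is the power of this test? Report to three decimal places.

Power ≈ 0.522

Noncentrality parameter: δ = d·√(n/2) = 0.21 × √(257/2) = 2.3805
Critical value for a one-sided test at α = 0.01: z_α = 2.326.
Power = Φ(δ − 2.326) = Φ(0.054) = 0.5216.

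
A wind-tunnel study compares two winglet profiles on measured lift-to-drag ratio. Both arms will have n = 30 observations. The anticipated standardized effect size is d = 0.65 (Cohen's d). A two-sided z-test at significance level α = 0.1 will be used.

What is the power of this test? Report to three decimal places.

Power ≈ 0.809

Noncentrality parameter: δ = d·√(n/2) = 0.65 × √(30/2) = 2.5174
Two-sided α = 0.1 → critical value z_{0.05} = 1.645.
Power = Φ(δ − 1.645) + Φ(−δ − 1.645) = Φ(0.873) + Φ(-4.162) = 0.8086 + 0.0000 = 0.8086.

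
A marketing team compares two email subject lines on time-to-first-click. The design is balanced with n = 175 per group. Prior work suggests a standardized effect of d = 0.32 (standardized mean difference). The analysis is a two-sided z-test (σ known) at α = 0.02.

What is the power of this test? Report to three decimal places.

Power ≈ 0.748

Noncentrality parameter: δ = d·√(n/2) = 0.32 × √(175/2) = 2.9933
Critical value for a two-sided test at α = 0.02: z_{α/2} = 2.326.
Power = Φ(δ − 2.326) + Φ(−δ − 2.326) = Φ(0.667) + Φ(-5.320) = 0.7476 + 0.0000 = 0.7476.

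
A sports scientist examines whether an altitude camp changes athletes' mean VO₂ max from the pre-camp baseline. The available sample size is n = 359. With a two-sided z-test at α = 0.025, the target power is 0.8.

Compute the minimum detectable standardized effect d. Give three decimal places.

Need Φ(δ − 2.241) = 0.8, so δ = 2.241 + 0.842 = 3.083.
(Lower-tail contribution to power is negligible for δ > 0.)
δ = d·√n ⇒ d = δ/√n = 3.083/√359 = 0.1627.

d ≈ 0.163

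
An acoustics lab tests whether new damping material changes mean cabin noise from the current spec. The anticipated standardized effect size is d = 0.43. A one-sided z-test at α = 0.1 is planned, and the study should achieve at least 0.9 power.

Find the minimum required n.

n = 36

For power 0.9 need Φ(δ − z_{0.1}) = 0.9, so δ = z_{0.1} + z_{0.10} = 1.282 + 1.282 = 2.563.
δ = d·√n ⇒ n = (δ/d)² = (2.563 / 0.43)² = 35.53.
Rounding up, n = 36.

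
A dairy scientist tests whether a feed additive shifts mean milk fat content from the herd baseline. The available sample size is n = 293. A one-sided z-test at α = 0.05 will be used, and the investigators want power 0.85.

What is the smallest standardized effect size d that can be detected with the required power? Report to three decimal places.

Need Φ(δ − 1.645) = 0.85, so δ = 1.645 + 1.036 = 2.681.
δ = d·√n ⇒ d = δ/√n = 2.681/√293 = 0.1566.

d ≈ 0.157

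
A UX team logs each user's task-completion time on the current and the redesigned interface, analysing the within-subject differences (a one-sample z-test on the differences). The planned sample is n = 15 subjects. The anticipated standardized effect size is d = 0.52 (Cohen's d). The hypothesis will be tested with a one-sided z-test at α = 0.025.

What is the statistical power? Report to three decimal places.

Noncentrality parameter: δ = d·√n = 0.52 × √15 = 2.0140
Critical value for a one-sided test at α = 0.025: z_α = 1.960.
Power = P(Z > 1.960 − δ) = Φ(0.054) = 0.5215.

Power ≈ 0.522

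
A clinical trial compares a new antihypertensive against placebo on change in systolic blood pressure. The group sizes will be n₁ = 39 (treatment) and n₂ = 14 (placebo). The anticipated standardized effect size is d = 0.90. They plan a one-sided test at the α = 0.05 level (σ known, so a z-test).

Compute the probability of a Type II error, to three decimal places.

Noncentrality parameter: δ = d / √(1/n₁ + 1/n₂) = 0.90 / √(1/39 + 1/14) = 2.8887
One-sided α = 0.05 → critical value z_{0.05} = 1.645.
Power = P(Z > 1.645 − δ) = Φ(1.244) = 0.8932.
Type II error: β = 1 − power = 1 − 0.8932 = 0.1068.

β ≈ 0.107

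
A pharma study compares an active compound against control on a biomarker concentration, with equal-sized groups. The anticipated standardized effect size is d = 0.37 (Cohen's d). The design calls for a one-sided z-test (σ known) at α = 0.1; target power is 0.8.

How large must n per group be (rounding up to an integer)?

For power 0.8 need Φ(δ − z_{0.1}) = 0.8, so δ = z_{0.1} + z_{0.20} = 1.282 + 0.842 = 2.123.
δ = d·√(n/2) ⇒ n = 2(δ/d)² = 2 × (2.123 / 0.37)² = 65.86.
Rounding up, n = 66 per group.

n = 66 per group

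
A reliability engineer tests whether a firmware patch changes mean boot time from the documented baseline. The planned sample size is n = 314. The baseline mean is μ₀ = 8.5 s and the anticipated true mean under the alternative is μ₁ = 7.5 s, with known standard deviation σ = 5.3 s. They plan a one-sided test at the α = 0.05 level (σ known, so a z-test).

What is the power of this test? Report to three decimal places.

Standardized effect: d = |μ₁ − μ₀| / σ = |7.5 − 8.5| / 5.3 = 0.1887
Noncentrality parameter: δ = d·√n = 0.1887 × √314 = 3.3434
Critical value for a one-sided test at α = 0.05: z_α = 1.645.
Power = P(Z > 1.645 − δ) = Φ(1.699) = 0.9553.

Power ≈ 0.955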